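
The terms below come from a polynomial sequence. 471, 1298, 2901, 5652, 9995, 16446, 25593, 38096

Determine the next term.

D1: 827, 1603, 2751, 4343, 6451, 9147, 12503
D2: 776, 1148, 1592, 2108, 2696, 3356
D3: 372, 444, 516, 588, 660
D4: 72, 72, 72, 72
Fourth differences constant at 72.
660 + 72 = 732;  3356 + 732 = 4088;  12503 + 4088 = 16591;  38096 + 16591 = 54687

54687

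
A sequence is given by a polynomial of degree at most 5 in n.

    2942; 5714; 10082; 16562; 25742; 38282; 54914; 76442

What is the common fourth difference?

First differences: 2772, 4368, 6480, 9180, 12540, 16632, 21528
Second differences: 1596, 2112, 2700, 3360, 4092, 4896
Third differences: 516, 588, 660, 732, 804
Fourth differences: 72, 72, 72, 72

72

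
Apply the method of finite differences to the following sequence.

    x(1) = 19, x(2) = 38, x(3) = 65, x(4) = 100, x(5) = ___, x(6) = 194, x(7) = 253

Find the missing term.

Using the first 4 terms:
D1: 19  27  35
D2: 8  8
Constant second difference = 8.
Extend forward: 35 + 8 = 43;  100 + 43 = 143

143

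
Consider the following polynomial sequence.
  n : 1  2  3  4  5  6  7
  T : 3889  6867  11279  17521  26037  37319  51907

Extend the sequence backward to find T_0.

1997

First differences: 2978  4412  6242  8516  11282  14588
Second differences: 1434  1830  2274  2766  3306
Third differences: 396  444  492  540
Fourth differences: 48  48  48
The fourth differences are constant at 48.
Work back: 396 − 48 = 348;  1434 − 348 = 1086;  2978 − 1086 = 1892;  3889 − 1892 = 1997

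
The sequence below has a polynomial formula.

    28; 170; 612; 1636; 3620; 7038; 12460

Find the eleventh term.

D1: 142 , 442 , 1024 , 1984 , 3418 , 5422
D2: 300 , 582 , 960 , 1434 , 2004
D3: 282 , 378 , 474 , 570
D4: 96 , 96 , 96
Fourth differences constant at 96.
570 + 96 = 666;  2004 + 666 = 2670;  5422 + 2670 = 8092;  12460 + 8092 = 20552
666 + 96 = 762;  2670 + 762 = 3432;  8092 + 3432 = 11524;  20552 + 11524 = 32076
762 + 96 = 858;  3432 + 858 = 4290;  11524 + 4290 = 15814;  32076 + 15814 = 47890
858 + 96 = 954;  4290 + 954 = 5244;  15814 + 5244 = 21058;  47890 + 21058 = 68948

68948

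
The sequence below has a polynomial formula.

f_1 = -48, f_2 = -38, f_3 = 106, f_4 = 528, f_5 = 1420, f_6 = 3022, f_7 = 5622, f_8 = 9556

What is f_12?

Δ: 10 , 144 , 422 , 892 , 1602 , 2600 , 3934
Δ²: 134 , 278 , 470 , 710 , 998 , 1334
Δ³: 144 , 192 , 240 , 288 , 336
Δ⁴: 48 , 48 , 48 , 48
The fourth differences are constant (48).
336 + 48 = 384;  1334 + 384 = 1718;  3934 + 1718 = 5652;  9556 + 5652 = 15208
384 + 48 = 432;  1718 + 432 = 2150;  5652 + 2150 = 7802;  15208 + 7802 = 23010
432 + 48 = 480;  2150 + 480 = 2630;  7802 + 2630 = 10432;  23010 + 10432 = 33442
480 + 48 = 528;  2630 + 528 = 3158;  10432 + 3158 = 13590;  33442 + 13590 = 47032

47032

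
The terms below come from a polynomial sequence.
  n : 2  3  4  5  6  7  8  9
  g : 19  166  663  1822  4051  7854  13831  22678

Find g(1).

6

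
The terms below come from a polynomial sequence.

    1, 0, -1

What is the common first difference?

-1

First differences: -1, -1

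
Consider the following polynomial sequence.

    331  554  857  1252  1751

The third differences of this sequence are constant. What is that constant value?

First differences: 223, 303, 395, 499
Second differences: 80, 92, 104
Third differences: 12, 12

12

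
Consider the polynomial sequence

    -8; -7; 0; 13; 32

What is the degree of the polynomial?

2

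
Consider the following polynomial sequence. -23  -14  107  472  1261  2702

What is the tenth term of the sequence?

D1: 9 , 121 , 365 , 789 , 1441
D2: 112 , 244 , 424 , 652
D3: 132 , 180 , 228
D4: 48 , 48
Fourth differences constant at 48.
228 + 48 = 276;  652 + 276 = 928;  1441 + 928 = 2369;  2702 + 2369 = 5071
276 + 48 = 324;  928 + 324 = 1252;  2369 + 1252 = 3621;  5071 + 3621 = 8692
324 + 48 = 372;  1252 + 372 = 1624;  3621 + 1624 = 5245;  8692 + 5245 = 13937
372 + 48 = 420;  1624 + 420 = 2044;  5245 + 2044 = 7289;  13937 + 7289 = 21226

21226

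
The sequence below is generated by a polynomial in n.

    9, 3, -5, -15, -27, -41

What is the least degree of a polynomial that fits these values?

-6, -8, -10, -12, -14
-2, -2, -2, -2
The second differences are constant, so the polynomial has degree 2.

2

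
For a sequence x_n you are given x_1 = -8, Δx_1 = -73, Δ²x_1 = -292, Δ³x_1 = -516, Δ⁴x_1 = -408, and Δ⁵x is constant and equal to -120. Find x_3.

Build the table forward from the leading diagonal:
D5: -120, -120, -120
D4: -408, -528, -648
D3: -516, -924, -1452
D2: -292, -808, -1732
D1: -73, -365, -1173
x: -8, -81, -446

-446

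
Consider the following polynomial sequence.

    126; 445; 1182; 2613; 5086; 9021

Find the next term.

14910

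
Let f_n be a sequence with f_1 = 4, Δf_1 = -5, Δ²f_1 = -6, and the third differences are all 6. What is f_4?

Build the table forward from the leading diagonal:
D3: 6  6  6  6
D2: -6  0  6  12
D1: -5  -11  -11  -5
f: 4  -1  -12  -23

-23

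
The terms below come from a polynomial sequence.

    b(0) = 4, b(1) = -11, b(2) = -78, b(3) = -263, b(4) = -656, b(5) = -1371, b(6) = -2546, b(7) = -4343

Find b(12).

-30008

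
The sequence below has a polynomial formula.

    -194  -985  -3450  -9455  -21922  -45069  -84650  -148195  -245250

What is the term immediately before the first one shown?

D1: -791, -2465, -6005, -12467, -23147, -39581, -63545, -97055
D2: -1674, -3540, -6462, -10680, -16434, -23964, -33510
D3: -1866, -2922, -4218, -5754, -7530, -9546
D4: -1056, -1296, -1536, -1776, -2016
D5: -240, -240, -240, -240
The fifth differences are constant at -240.
Work back: -1056 + 240 = -816;  -1866 + 816 = -1050;  -1674 + 1050 = -624;  -791 + 624 = -167;  -194 + 167 = -27

-27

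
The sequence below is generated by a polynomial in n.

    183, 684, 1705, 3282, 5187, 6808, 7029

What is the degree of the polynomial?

5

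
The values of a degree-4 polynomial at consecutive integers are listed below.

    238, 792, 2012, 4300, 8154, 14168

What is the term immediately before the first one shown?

44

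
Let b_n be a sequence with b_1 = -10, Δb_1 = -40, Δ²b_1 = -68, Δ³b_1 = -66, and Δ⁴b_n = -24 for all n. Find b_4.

-400

Build the table forward from the leading diagonal:
Δ⁴: -24  -24  -24  -24
Δ³: -66  -90  -114  -138
Δ²: -68  -134  -224  -338
Δ: -40  -108  -242  -466
b: -10  -50  -158  -400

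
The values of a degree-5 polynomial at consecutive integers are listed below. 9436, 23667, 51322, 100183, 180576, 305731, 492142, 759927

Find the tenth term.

Δ: 14231  27655  48861  80393  125155  186411  267785
Δ²: 13424  21206  31532  44762  61256  81374
Δ³: 7782  10326  13230  16494  20118
Δ⁴: 2544  2904  3264  3624
Δ⁵: 360  360  360
The fifth differences are constant (360).
3624 + 360 = 3984;  20118 + 3984 = 24102;  81374 + 24102 = 105476;  267785 + 105476 = 373261;  759927 + 373261 = 1133188
3984 + 360 = 4344;  24102 + 4344 = 28446;  105476 + 28446 = 133922;  373261 + 133922 = 507183;  1133188 + 507183 = 1640371

1640371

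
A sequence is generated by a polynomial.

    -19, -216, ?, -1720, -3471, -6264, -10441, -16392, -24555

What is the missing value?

-717

Using the last 6 terms:
First differences: -1751  -2793  -4177  -5951  -8163
Second differences: -1042  -1384  -1774  -2212
Third differences: -342  -390  -438
Fourth differences: -48  -48
Constant fourth difference = -48.
Extend backward: -342 + 48 = -294;  -1042 + 294 = -748;  -1751 + 748 = -1003;  -1720 + 1003 = -717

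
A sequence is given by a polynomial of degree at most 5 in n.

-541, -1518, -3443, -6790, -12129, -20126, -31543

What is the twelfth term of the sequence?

-173318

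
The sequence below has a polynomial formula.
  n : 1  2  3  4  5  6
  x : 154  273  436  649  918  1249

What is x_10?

Δ: 119  163  213  269  331
Δ²: 44  50  56  62
Δ³: 6  6  6
Third differences constant at 6.
62 + 6 = 68;  331 + 68 = 399;  1249 + 399 = 1648
68 + 6 = 74;  399 + 74 = 473;  1648 + 473 = 2121
74 + 6 = 80;  473 + 80 = 553;  2121 + 553 = 2674
80 + 6 = 86;  553 + 86 = 639;  2674 + 639 = 3313

3313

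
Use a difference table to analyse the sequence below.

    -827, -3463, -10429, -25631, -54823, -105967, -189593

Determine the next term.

-319159

-2636, -6966, -15202, -29192, -51144, -83626
-4330, -8236, -13990, -21952, -32482
-3906, -5754, -7962, -10530
-1848, -2208, -2568
-360, -360
Fifth differences constant at -360.
-2568 − 360 = -2928;  -10530 − 2928 = -13458;  -32482 − 13458 = -45940;  -83626 − 45940 = -129566;  -189593 − 129566 = -319159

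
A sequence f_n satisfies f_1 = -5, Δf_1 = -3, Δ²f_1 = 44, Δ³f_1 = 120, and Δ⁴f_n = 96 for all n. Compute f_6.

2100

Build the table forward from the leading diagonal:
Fourth differences: 96, 96, 96, 96, 96, 96
Third differences: 120, 216, 312, 408, 504, 600
Second differences: 44, 164, 380, 692, 1100, 1604
First differences: -3, 41, 205, 585, 1277, 2377
f: -5, -8, 33, 238, 823, 2100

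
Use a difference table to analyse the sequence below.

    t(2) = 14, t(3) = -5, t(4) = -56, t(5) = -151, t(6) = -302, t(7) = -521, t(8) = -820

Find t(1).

13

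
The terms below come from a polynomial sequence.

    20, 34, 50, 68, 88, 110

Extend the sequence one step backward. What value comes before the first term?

First differences: 14, 16, 18, 20, 22
Second differences: 2, 2, 2, 2
The second differences are constant at 2.
Work back: 14 − 2 = 12;  20 − 12 = 8

8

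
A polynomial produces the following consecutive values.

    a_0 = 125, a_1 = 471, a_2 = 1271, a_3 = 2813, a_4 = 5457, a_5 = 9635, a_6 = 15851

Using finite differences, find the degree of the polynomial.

4

346, 800, 1542, 2644, 4178, 6216
454, 742, 1102, 1534, 2038
288, 360, 432, 504
72, 72, 72
The fourth differences are constant, so the polynomial has degree 4.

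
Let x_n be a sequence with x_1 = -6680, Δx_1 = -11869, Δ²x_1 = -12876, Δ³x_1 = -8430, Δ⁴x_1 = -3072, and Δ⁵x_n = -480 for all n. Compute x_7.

Build the table forward from the leading diagonal:
Δ⁵: -480, -480, -480, -480, -480, -480, -480
Δ⁴: -3072, -3552, -4032, -4512, -4992, -5472, -5952
Δ³: -8430, -11502, -15054, -19086, -23598, -28590, -34062
Δ²: -12876, -21306, -32808, -47862, -66948, -90546, -119136
Δ: -11869, -24745, -46051, -78859, -126721, -193669, -284215
x: -6680, -18549, -43294, -89345, -168204, -294925, -488594

-488594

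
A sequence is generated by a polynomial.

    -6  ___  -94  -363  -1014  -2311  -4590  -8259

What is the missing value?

-15

Using the last 6 terms:
First differences: -269, -651, -1297, -2279, -3669
Second differences: -382, -646, -982, -1390
Third differences: -264, -336, -408
Fourth differences: -72, -72
Constant fourth difference = -72.
Extend backward: -264 + 72 = -192;  -382 + 192 = -190;  -269 + 190 = -79;  -94 + 79 = -15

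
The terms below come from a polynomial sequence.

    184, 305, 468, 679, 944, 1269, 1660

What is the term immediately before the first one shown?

99

First differences: 121, 163, 211, 265, 325, 391
Second differences: 42, 48, 54, 60, 66
Third differences: 6, 6, 6, 6
The third differences are constant at 6.
Work back: 42 − 6 = 36;  121 − 36 = 85;  184 − 85 = 99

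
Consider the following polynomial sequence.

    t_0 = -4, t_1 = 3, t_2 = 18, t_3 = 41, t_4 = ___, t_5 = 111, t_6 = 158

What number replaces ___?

Using the first 4 terms:
First differences: 7, 15, 23
Second differences: 8, 8
Constant second difference = 8.
Extend forward: 23 + 8 = 31;  41 + 31 = 72

72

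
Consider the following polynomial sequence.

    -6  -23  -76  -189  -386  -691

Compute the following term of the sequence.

Δ: -17, -53, -113, -197, -305
Δ²: -36, -60, -84, -108
Δ³: -24, -24, -24
The third differences are constant (-24).
-108 − 24 = -132;  -305 − 132 = -437;  -691 − 437 = -1128

-1128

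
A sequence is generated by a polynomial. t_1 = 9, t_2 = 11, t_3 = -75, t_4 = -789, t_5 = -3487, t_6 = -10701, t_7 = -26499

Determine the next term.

-56845

2, -86, -714, -2698, -7214, -15798
-88, -628, -1984, -4516, -8584
-540, -1356, -2532, -4068
-816, -1176, -1536
-360, -360
Fifth differences constant at -360.
-1536 − 360 = -1896;  -4068 − 1896 = -5964;  -8584 − 5964 = -14548;  -15798 − 14548 = -30346;  -26499 − 30346 = -56845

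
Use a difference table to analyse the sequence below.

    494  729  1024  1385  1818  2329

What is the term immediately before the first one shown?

313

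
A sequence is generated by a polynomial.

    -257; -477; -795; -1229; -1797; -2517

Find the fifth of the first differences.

-720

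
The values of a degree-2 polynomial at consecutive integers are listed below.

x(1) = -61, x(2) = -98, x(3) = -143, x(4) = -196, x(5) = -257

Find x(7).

-403

-37, -45, -53, -61
-8, -8, -8
Second differences constant at -8.
-61 − 8 = -69;  -257 − 69 = -326
-69 − 8 = -77;  -326 − 77 = -403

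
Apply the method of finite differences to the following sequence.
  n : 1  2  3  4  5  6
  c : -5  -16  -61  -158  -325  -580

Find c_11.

D1: -11, -45, -97, -167, -255
D2: -34, -52, -70, -88
D3: -18, -18, -18
The third differences are constant (-18).
-88 − 18 = -106;  -255 − 106 = -361;  -580 − 361 = -941
-106 − 18 = -124;  -361 − 124 = -485;  -941 − 485 = -1426
-124 − 18 = -142;  -485 − 142 = -627;  -1426 − 627 = -2053
-142 − 18 = -160;  -627 − 160 = -787;  -2053 − 787 = -2840
-160 − 18 = -178;  -787 − 178 = -965;  -2840 − 965 = -3805

-3805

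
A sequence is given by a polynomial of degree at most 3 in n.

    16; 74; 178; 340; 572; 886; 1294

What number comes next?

First differences: 58, 104, 162, 232, 314, 408
Second differences: 46, 58, 70, 82, 94
Third differences: 12, 12, 12, 12
Constant third difference = 12, so extend:
94 + 12 = 106;  408 + 106 = 514;  1294 + 514 = 1808

1808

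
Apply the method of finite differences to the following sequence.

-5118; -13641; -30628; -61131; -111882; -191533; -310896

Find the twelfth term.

-2063251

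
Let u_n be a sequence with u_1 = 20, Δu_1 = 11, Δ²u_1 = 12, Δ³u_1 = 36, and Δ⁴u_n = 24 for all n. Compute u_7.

1346

Build the table forward from the leading diagonal:
Fourth differences: 24, 24, 24, 24, 24, 24, 24
Third differences: 36, 60, 84, 108, 132, 156, 180
Second differences: 12, 48, 108, 192, 300, 432, 588
First differences: 11, 23, 71, 179, 371, 671, 1103
u: 20, 31, 54, 125, 304, 675, 1346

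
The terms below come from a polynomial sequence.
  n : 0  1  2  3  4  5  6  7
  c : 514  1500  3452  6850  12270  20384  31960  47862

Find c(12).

229222

986, 1952, 3398, 5420, 8114, 11576, 15902
966, 1446, 2022, 2694, 3462, 4326
480, 576, 672, 768, 864
96, 96, 96, 96
Fourth differences constant at 96.
864 + 96 = 960;  4326 + 960 = 5286;  15902 + 5286 = 21188;  47862 + 21188 = 69050
960 + 96 = 1056;  5286 + 1056 = 6342;  21188 + 6342 = 27530;  69050 + 27530 = 96580
1056 + 96 = 1152;  6342 + 1152 = 7494;  27530 + 7494 = 35024;  96580 + 35024 = 131604
1152 + 96 = 1248;  7494 + 1248 = 8742;  35024 + 8742 = 43766;  131604 + 43766 = 175370
1248 + 96 = 1344;  8742 + 1344 = 10086;  43766 + 10086 = 53852;  175370 + 53852 = 229222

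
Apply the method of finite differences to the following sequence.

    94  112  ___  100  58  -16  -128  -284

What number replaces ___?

116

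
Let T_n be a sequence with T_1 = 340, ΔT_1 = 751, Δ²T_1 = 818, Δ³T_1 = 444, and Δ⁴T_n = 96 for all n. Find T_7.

Build the table forward from the leading diagonal:
Δ⁴: 96  96  96  96  96  96  96
Δ³: 444  540  636  732  828  924  1020
Δ²: 818  1262  1802  2438  3170  3998  4922
Δ: 751  1569  2831  4633  7071  10241  14239
T: 340  1091  2660  5491  10124  17195  27436

27436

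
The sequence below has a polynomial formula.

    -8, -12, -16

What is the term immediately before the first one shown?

D1: -4  -4
The first differences are constant at -4.
Work back: -8 + 4 = -4

-4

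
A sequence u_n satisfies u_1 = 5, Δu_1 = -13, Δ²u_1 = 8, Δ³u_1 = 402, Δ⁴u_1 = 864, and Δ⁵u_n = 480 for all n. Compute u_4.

392

Build the table forward from the leading diagonal:
Δ⁵: 480, 480, 480, 480
Δ⁴: 864, 1344, 1824, 2304
Δ³: 402, 1266, 2610, 4434
Δ²: 8, 410, 1676, 4286
Δ: -13, -5, 405, 2081
u: 5, -8, -13, 392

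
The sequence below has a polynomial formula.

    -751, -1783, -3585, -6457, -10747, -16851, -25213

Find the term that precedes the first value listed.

-237

Δ: -1032, -1802, -2872, -4290, -6104, -8362
Δ²: -770, -1070, -1418, -1814, -2258
Δ³: -300, -348, -396, -444
Δ⁴: -48, -48, -48
The fourth differences are constant at -48.
Work back: -300 + 48 = -252;  -770 + 252 = -518;  -1032 + 518 = -514;  -751 + 514 = -237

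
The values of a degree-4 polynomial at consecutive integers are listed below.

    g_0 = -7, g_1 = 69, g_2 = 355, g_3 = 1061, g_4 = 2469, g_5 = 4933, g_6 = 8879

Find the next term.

14805

D1: 76  286  706  1408  2464  3946
D2: 210  420  702  1056  1482
D3: 210  282  354  426
D4: 72  72  72
Constant fourth difference = 72, so extend:
426 + 72 = 498;  1482 + 498 = 1980;  3946 + 1980 = 5926;  8879 + 5926 = 14805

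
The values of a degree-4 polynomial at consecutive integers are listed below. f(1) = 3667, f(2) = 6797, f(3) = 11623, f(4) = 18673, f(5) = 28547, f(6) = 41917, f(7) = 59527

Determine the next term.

82193

Δ: 3130, 4826, 7050, 9874, 13370, 17610
Δ²: 1696, 2224, 2824, 3496, 4240
Δ³: 528, 600, 672, 744
Δ⁴: 72, 72, 72
Constant fourth difference = 72, so extend:
744 + 72 = 816;  4240 + 816 = 5056;  17610 + 5056 = 22666;  59527 + 22666 = 82193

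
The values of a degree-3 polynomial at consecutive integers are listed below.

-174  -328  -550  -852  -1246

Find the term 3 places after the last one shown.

D1: -154, -222, -302, -394
D2: -68, -80, -92
D3: -12, -12
Constant third difference = -12, so extend:
-92 − 12 = -104;  -394 − 104 = -498;  -1246 − 498 = -1744
-104 − 12 = -116;  -498 − 116 = -614;  -1744 − 614 = -2358
-116 − 12 = -128;  -614 − 128 = -742;  -2358 − 742 = -3100

-3100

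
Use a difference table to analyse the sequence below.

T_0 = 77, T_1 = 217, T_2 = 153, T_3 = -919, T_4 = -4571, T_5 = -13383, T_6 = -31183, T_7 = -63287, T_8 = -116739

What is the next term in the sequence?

-200551

Δ: 140, -64, -1072, -3652, -8812, -17800, -32104, -53452
Δ²: -204, -1008, -2580, -5160, -8988, -14304, -21348
Δ³: -804, -1572, -2580, -3828, -5316, -7044
Δ⁴: -768, -1008, -1248, -1488, -1728
Δ⁵: -240, -240, -240, -240
The fifth differences are constant (-240).
-1728 − 240 = -1968;  -7044 − 1968 = -9012;  -21348 − 9012 = -30360;  -53452 − 30360 = -83812;  -116739 − 83812 = -200551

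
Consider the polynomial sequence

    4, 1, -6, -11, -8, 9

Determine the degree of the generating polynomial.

-3, -7, -5, 3, 17
-4, 2, 8, 14
6, 6, 6
The third differences are constant, so the polynomial has degree 3.

3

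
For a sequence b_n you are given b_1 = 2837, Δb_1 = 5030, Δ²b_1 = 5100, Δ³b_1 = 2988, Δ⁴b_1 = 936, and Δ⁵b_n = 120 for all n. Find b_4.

Build the table forward from the leading diagonal:
Fifth differences: 120  120  120  120
Fourth differences: 936  1056  1176  1296
Third differences: 2988  3924  4980  6156
Second differences: 5100  8088  12012  16992
First differences: 5030  10130  18218  30230
b: 2837  7867  17997  36215

36215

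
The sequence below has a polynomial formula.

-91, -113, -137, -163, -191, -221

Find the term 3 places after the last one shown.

-323

First differences: -22 , -24 , -26 , -28 , -30
Second differences: -2 , -2 , -2 , -2
The second differences are constant (-2).
-30 − 2 = -32;  -221 − 32 = -253
-32 − 2 = -34;  -253 − 34 = -287
-34 − 2 = -36;  -287 − 36 = -323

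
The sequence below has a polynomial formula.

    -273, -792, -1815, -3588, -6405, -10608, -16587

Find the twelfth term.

-90132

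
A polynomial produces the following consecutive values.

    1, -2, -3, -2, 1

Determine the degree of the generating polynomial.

-3, -1, 1, 3
2, 2, 2
The second differences are constant, so the polynomial has degree 2.

2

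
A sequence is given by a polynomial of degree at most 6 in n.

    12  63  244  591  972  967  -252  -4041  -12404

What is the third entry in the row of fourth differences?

D1: 51, 181, 347, 381, -5, -1219, -3789, -8363
D2: 130, 166, 34, -386, -1214, -2570, -4574
D3: 36, -132, -420, -828, -1356, -2004
D4: -168, -288, -408, -528, -648
D5: -120, -120, -120, -120

-408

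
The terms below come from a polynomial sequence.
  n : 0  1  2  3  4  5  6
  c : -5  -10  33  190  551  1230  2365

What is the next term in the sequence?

D1: -5, 43, 157, 361, 679, 1135
D2: 48, 114, 204, 318, 456
D3: 66, 90, 114, 138
D4: 24, 24, 24
The fourth differences are constant (24).
138 + 24 = 162;  456 + 162 = 618;  1135 + 618 = 1753;  2365 + 1753 = 4118

4118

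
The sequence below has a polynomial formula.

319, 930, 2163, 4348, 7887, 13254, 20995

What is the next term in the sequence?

31728

D1: 611, 1233, 2185, 3539, 5367, 7741
D2: 622, 952, 1354, 1828, 2374
D3: 330, 402, 474, 546
D4: 72, 72, 72
Constant fourth difference = 72, so extend:
546 + 72 = 618;  2374 + 618 = 2992;  7741 + 2992 = 10733;  20995 + 10733 = 31728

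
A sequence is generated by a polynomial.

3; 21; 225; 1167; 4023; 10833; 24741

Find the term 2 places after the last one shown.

D1: 18  204  942  2856  6810  13908
D2: 186  738  1914  3954  7098
D3: 552  1176  2040  3144
D4: 624  864  1104
D5: 240  240
Constant fifth difference = 240, so extend:
1104 + 240 = 1344;  3144 + 1344 = 4488;  7098 + 4488 = 11586;  13908 + 11586 = 25494;  24741 + 25494 = 50235
1344 + 240 = 1584;  4488 + 1584 = 6072;  11586 + 6072 = 17658;  25494 + 17658 = 43152;  50235 + 43152 = 93387

93387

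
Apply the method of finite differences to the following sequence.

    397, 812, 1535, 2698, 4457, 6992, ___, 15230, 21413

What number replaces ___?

10507

Using the first 6 terms:
Δ: 415, 723, 1163, 1759, 2535
Δ²: 308, 440, 596, 776
Δ³: 132, 156, 180
Δ⁴: 24, 24
Constant fourth difference = 24.
Extend forward: 180 + 24 = 204;  776 + 204 = 980;  2535 + 980 = 3515;  6992 + 3515 = 10507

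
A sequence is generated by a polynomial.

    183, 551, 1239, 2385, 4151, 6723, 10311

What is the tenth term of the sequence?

First differences: 368, 688, 1146, 1766, 2572, 3588
Second differences: 320, 458, 620, 806, 1016
Third differences: 138, 162, 186, 210
Fourth differences: 24, 24, 24
The fourth differences are constant (24).
210 + 24 = 234;  1016 + 234 = 1250;  3588 + 1250 = 4838;  10311 + 4838 = 15149
234 + 24 = 258;  1250 + 258 = 1508;  4838 + 1508 = 6346;  15149 + 6346 = 21495
258 + 24 = 282;  1508 + 282 = 1790;  6346 + 1790 = 8136;  21495 + 8136 = 29631

29631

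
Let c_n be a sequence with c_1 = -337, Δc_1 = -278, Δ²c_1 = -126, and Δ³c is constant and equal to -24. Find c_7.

-4375

Build the table forward from the leading diagonal:
D3: -24, -24, -24, -24, -24, -24, -24
D2: -126, -150, -174, -198, -222, -246, -270
D1: -278, -404, -554, -728, -926, -1148, -1394
c: -337, -615, -1019, -1573, -2301, -3227, -4375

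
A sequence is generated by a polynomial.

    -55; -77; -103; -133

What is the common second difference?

Δ: -22, -26, -30
Δ²: -4, -4

-4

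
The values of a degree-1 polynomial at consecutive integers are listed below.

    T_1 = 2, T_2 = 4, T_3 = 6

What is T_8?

16

First differences: 2, 2
The first differences are constant (2).
6 + 2 = 8
8 + 2 = 10
10 + 2 = 12
12 + 2 = 14
14 + 2 = 16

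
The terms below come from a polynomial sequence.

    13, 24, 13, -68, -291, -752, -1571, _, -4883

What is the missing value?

-2892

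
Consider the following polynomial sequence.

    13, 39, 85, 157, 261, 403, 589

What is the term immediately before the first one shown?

1

Δ: 26  46  72  104  142  186
Δ²: 20  26  32  38  44
Δ³: 6  6  6  6
The third differences are constant at 6.
Work back: 20 − 6 = 14;  26 − 14 = 12;  13 − 12 = 1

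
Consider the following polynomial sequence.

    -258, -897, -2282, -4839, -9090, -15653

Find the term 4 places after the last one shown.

D1: -639, -1385, -2557, -4251, -6563
D2: -746, -1172, -1694, -2312
D3: -426, -522, -618
D4: -96, -96
The fourth differences are constant (-96).
-618 − 96 = -714;  -2312 − 714 = -3026;  -6563 − 3026 = -9589;  -15653 − 9589 = -25242
-714 − 96 = -810;  -3026 − 810 = -3836;  -9589 − 3836 = -13425;  -25242 − 13425 = -38667
-810 − 96 = -906;  -3836 − 906 = -4742;  -13425 − 4742 = -18167;  -38667 − 18167 = -56834
-906 − 96 = -1002;  -4742 − 1002 = -5744;  -18167 − 5744 = -23911;  -56834 − 23911 = -80745

-80745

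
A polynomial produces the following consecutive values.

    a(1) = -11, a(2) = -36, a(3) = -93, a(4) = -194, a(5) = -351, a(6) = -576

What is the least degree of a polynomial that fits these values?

3

D1: -25, -57, -101, -157, -225
D2: -32, -44, -56, -68
D3: -12, -12, -12
The third differences are constant, so the polynomial has degree 3.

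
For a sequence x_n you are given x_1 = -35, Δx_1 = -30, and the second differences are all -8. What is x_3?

-103

Build the table forward from the leading diagonal:
D2: -8, -8, -8
D1: -30, -38, -46
x: -35, -65, -103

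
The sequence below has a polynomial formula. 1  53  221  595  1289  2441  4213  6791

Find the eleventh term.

21581

52, 168, 374, 694, 1152, 1772, 2578
116, 206, 320, 458, 620, 806
90, 114, 138, 162, 186
24, 24, 24, 24
Fourth differences constant at 24.
186 + 24 = 210;  806 + 210 = 1016;  2578 + 1016 = 3594;  6791 + 3594 = 10385
210 + 24 = 234;  1016 + 234 = 1250;  3594 + 1250 = 4844;  10385 + 4844 = 15229
234 + 24 = 258;  1250 + 258 = 1508;  4844 + 1508 = 6352;  15229 + 6352 = 21581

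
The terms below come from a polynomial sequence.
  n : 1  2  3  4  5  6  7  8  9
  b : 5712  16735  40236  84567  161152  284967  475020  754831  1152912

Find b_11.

11023  23501  44331  76585  123815  190053  279811  398081
12478  20830  32254  47230  66238  89758  118270
8352  11424  14976  19008  23520  28512
3072  3552  4032  4512  4992
480  480  480  480
Fifth differences constant at 480.
4992 + 480 = 5472;  28512 + 5472 = 33984;  118270 + 33984 = 152254;  398081 + 152254 = 550335;  1152912 + 550335 = 1703247
5472 + 480 = 5952;  33984 + 5952 = 39936;  152254 + 39936 = 192190;  550335 + 192190 = 742525;  1703247 + 742525 = 2445772

2445772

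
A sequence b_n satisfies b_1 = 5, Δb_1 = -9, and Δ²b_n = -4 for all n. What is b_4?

Build the table forward from the leading diagonal:
Δ²: -4, -4, -4, -4
Δ: -9, -13, -17, -21
b: 5, -4, -17, -34

-34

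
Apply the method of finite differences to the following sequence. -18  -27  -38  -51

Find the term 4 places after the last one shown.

-123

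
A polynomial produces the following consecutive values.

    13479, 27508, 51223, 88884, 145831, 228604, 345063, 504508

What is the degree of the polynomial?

D1: 14029, 23715, 37661, 56947, 82773, 116459, 159445
D2: 9686, 13946, 19286, 25826, 33686, 42986
D3: 4260, 5340, 6540, 7860, 9300
D4: 1080, 1200, 1320, 1440
D5: 120, 120, 120
The fifth differences are constant, so the polynomial has degree 5.

5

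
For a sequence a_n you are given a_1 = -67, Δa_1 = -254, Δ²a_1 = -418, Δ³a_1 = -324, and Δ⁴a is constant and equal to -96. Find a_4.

-2407

Build the table forward from the leading diagonal:
Fourth differences: -96  -96  -96  -96
Third differences: -324  -420  -516  -612
Second differences: -418  -742  -1162  -1678
First differences: -254  -672  -1414  -2576
a: -67  -321  -993  -2407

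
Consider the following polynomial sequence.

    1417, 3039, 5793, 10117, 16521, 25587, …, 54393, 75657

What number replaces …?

37969

Using the first 6 terms:
First differences: 1622  2754  4324  6404  9066
Second differences: 1132  1570  2080  2662
Third differences: 438  510  582
Fourth differences: 72  72
Constant fourth difference = 72.
Extend forward: 582 + 72 = 654;  2662 + 654 = 3316;  9066 + 3316 = 12382;  25587 + 12382 = 37969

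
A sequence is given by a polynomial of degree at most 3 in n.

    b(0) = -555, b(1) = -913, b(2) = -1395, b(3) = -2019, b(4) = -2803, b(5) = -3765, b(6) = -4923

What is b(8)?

D1: -358 , -482 , -624 , -784 , -962 , -1158
D2: -124 , -142 , -160 , -178 , -196
D3: -18 , -18 , -18 , -18
Third differences constant at -18.
-196 − 18 = -214;  -1158 − 214 = -1372;  -4923 − 1372 = -6295
-214 − 18 = -232;  -1372 − 232 = -1604;  -6295 − 1604 = -7899

-7899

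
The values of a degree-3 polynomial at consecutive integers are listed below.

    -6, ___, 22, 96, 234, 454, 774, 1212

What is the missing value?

-6

Using the last 6 terms:
Δ: 74, 138, 220, 320, 438
Δ²: 64, 82, 100, 118
Δ³: 18, 18, 18
Constant third difference = 18.
Extend backward: 64 − 18 = 46;  74 − 46 = 28;  22 − 28 = -6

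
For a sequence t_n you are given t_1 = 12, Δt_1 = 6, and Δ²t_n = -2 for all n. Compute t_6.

22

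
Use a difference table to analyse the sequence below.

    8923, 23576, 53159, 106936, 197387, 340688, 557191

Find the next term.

Δ: 14653 , 29583 , 53777 , 90451 , 143301 , 216503
Δ²: 14930 , 24194 , 36674 , 52850 , 73202
Δ³: 9264 , 12480 , 16176 , 20352
Δ⁴: 3216 , 3696 , 4176
Δ⁵: 480 , 480
Constant fifth difference = 480, so extend:
4176 + 480 = 4656;  20352 + 4656 = 25008;  73202 + 25008 = 98210;  216503 + 98210 = 314713;  557191 + 314713 = 871904

871904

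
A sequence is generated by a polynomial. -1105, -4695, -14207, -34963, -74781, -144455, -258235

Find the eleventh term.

-1587255

Δ: -3590, -9512, -20756, -39818, -69674, -113780
Δ²: -5922, -11244, -19062, -29856, -44106
Δ³: -5322, -7818, -10794, -14250
Δ⁴: -2496, -2976, -3456
Δ⁵: -480, -480
Constant fifth difference = -480, so extend:
-3456 − 480 = -3936;  -14250 − 3936 = -18186;  -44106 − 18186 = -62292;  -113780 − 62292 = -176072;  -258235 − 176072 = -434307
-3936 − 480 = -4416;  -18186 − 4416 = -22602;  -62292 − 22602 = -84894;  -176072 − 84894 = -260966;  -434307 − 260966 = -695273
-4416 − 480 = -4896;  -22602 − 4896 = -27498;  -84894 − 27498 = -112392;  -260966 − 112392 = -373358;  -695273 − 373358 = -1068631
-4896 − 480 = -5376;  -27498 − 5376 = -32874;  -112392 − 32874 = -145266;  -373358 − 145266 = -518624;  -1068631 − 518624 = -1587255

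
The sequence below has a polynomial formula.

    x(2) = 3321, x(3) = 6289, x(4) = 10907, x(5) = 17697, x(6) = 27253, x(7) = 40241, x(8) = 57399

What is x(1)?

1553

First differences: 2968, 4618, 6790, 9556, 12988, 17158
Second differences: 1650, 2172, 2766, 3432, 4170
Third differences: 522, 594, 666, 738
Fourth differences: 72, 72, 72
The fourth differences are constant at 72.
Work back: 522 − 72 = 450;  1650 − 450 = 1200;  2968 − 1200 = 1768;  3321 − 1768 = 1553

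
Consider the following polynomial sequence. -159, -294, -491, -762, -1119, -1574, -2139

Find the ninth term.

-135  -197  -271  -357  -455  -565
-62  -74  -86  -98  -110
-12  -12  -12  -12
Constant third difference = -12, so extend:
-110 − 12 = -122;  -565 − 122 = -687;  -2139 − 687 = -2826
-122 − 12 = -134;  -687 − 134 = -821;  -2826 − 821 = -3647

-3647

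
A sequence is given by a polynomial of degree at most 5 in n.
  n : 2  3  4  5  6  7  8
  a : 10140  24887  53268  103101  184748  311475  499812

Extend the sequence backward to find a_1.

First differences: 14747, 28381, 49833, 81647, 126727, 188337
Second differences: 13634, 21452, 31814, 45080, 61610
Third differences: 7818, 10362, 13266, 16530
Fourth differences: 2544, 2904, 3264
Fifth differences: 360, 360
The fifth differences are constant at 360.
Work back: 2544 − 360 = 2184;  7818 − 2184 = 5634;  13634 − 5634 = 8000;  14747 − 8000 = 6747;  10140 − 6747 = 3393

3393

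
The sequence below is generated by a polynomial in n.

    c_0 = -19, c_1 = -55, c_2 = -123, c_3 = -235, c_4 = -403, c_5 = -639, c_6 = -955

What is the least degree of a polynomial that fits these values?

D1: -36, -68, -112, -168, -236, -316
D2: -32, -44, -56, -68, -80
D3: -12, -12, -12, -12
The third differences are constant, so the polynomial has degree 3.

3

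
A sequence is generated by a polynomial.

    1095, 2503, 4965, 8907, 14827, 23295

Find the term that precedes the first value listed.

D1: 1408, 2462, 3942, 5920, 8468
D2: 1054, 1480, 1978, 2548
D3: 426, 498, 570
D4: 72, 72
The fourth differences are constant at 72.
Work back: 426 − 72 = 354;  1054 − 354 = 700;  1408 − 700 = 708;  1095 − 708 = 387

387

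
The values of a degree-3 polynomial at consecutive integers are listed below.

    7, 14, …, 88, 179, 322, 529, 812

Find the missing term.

Using the last 5 terms:
91, 143, 207, 283
52, 64, 76
12, 12
Constant third difference = 12.
Extend backward: 52 − 12 = 40;  91 − 40 = 51;  88 − 51 = 37

37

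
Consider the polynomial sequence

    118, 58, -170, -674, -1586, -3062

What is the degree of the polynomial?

4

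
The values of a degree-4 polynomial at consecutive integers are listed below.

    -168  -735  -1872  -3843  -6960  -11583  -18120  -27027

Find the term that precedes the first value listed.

D1: -567, -1137, -1971, -3117, -4623, -6537, -8907
D2: -570, -834, -1146, -1506, -1914, -2370
D3: -264, -312, -360, -408, -456
D4: -48, -48, -48, -48
The fourth differences are constant at -48.
Work back: -264 + 48 = -216;  -570 + 216 = -354;  -567 + 354 = -213;  -168 + 213 = 45

45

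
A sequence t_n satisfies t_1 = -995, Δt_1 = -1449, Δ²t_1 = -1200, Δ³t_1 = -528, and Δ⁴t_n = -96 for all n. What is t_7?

-39689

Build the table forward from the leading diagonal:
D4: -96  -96  -96  -96  -96  -96  -96
D3: -528  -624  -720  -816  -912  -1008  -1104
D2: -1200  -1728  -2352  -3072  -3888  -4800  -5808
D1: -1449  -2649  -4377  -6729  -9801  -13689  -18489
t: -995  -2444  -5093  -9470  -16199  -26000  -39689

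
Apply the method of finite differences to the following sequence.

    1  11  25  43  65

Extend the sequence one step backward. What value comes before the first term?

10, 14, 18, 22
4, 4, 4
The second differences are constant at 4.
Work back: 10 − 4 = 6;  1 − 6 = -5

-5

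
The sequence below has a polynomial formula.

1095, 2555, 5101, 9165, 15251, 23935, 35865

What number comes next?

51761

1460, 2546, 4064, 6086, 8684, 11930
1086, 1518, 2022, 2598, 3246
432, 504, 576, 648
72, 72, 72
The fourth differences are constant (72).
648 + 72 = 720;  3246 + 720 = 3966;  11930 + 3966 = 15896;  35865 + 15896 = 51761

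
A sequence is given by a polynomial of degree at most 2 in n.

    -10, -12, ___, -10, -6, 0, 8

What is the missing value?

-12

Using the last 4 terms:
Δ: 4, 6, 8
Δ²: 2, 2
Constant second difference = 2.
Extend backward: 4 − 2 = 2;  -10 − 2 = -12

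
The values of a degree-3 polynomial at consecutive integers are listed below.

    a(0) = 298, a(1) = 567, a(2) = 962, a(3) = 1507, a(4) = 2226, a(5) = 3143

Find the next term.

4282

First differences: 269 , 395 , 545 , 719 , 917
Second differences: 126 , 150 , 174 , 198
Third differences: 24 , 24 , 24
Third differences constant at 24.
198 + 24 = 222;  917 + 222 = 1139;  3143 + 1139 = 4282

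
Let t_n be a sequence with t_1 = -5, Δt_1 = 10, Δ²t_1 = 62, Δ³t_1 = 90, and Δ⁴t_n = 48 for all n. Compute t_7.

Build the table forward from the leading diagonal:
Δ⁴: 48  48  48  48  48  48  48
Δ³: 90  138  186  234  282  330  378
Δ²: 62  152  290  476  710  992  1322
Δ: 10  72  224  514  990  1700  2692
t: -5  5  77  301  815  1805  3505

3505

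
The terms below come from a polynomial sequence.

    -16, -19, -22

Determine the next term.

First differences: -3 , -3
The first differences are constant (-3).
-22 − 3 = -25

-25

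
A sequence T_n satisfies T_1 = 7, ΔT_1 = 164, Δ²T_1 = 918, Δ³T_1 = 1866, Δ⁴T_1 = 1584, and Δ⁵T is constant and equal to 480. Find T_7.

78721

Build the table forward from the leading diagonal:
Fifth differences: 480  480  480  480  480  480  480
Fourth differences: 1584  2064  2544  3024  3504  3984  4464
Third differences: 1866  3450  5514  8058  11082  14586  18570
Second differences: 918  2784  6234  11748  19806  30888  45474
First differences: 164  1082  3866  10100  21848  41654  72542
T: 7  171  1253  5119  15219  37067  78721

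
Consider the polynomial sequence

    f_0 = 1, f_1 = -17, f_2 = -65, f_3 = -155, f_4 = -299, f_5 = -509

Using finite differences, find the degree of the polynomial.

3

-18, -48, -90, -144, -210
-30, -42, -54, -66
-12, -12, -12
The third differences are constant, so the polynomial has degree 3.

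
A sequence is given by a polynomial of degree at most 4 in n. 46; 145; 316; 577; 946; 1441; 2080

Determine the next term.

2881

99, 171, 261, 369, 495, 639
72, 90, 108, 126, 144
18, 18, 18, 18
Constant third difference = 18, so extend:
144 + 18 = 162;  639 + 162 = 801;  2080 + 801 = 2881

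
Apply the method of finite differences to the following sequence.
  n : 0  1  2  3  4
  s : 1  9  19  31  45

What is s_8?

Δ: 8  10  12  14
Δ²: 2  2  2
Constant second difference = 2, so extend:
14 + 2 = 16;  45 + 16 = 61
16 + 2 = 18;  61 + 18 = 79
18 + 2 = 20;  79 + 20 = 99
20 + 2 = 22;  99 + 22 = 121

121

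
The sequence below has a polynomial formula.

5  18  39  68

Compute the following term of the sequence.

105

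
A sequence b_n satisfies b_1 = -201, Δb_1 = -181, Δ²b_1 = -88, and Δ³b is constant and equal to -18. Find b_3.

-651

Build the table forward from the leading diagonal:
Third differences: -18, -18, -18
Second differences: -88, -106, -124
First differences: -181, -269, -375
b: -201, -382, -651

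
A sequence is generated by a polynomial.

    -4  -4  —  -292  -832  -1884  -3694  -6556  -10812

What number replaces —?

-66

Using the last 6 terms:
First differences: -540, -1052, -1810, -2862, -4256
Second differences: -512, -758, -1052, -1394
Third differences: -246, -294, -342
Fourth differences: -48, -48
Constant fourth difference = -48.
Extend backward: -246 + 48 = -198;  -512 + 198 = -314;  -540 + 314 = -226;  -292 + 226 = -66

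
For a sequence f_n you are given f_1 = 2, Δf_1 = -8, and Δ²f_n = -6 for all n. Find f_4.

Build the table forward from the leading diagonal:
Δ²: -6  -6  -6  -6
Δ: -8  -14  -20  -26
f: 2  -6  -20  -40

-40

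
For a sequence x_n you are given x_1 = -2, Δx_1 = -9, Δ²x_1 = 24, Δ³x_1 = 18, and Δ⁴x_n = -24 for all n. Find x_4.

61

Build the table forward from the leading diagonal:
Δ⁴: -24, -24, -24, -24
Δ³: 18, -6, -30, -54
Δ²: 24, 42, 36, 6
Δ: -9, 15, 57, 93
x: -2, -11, 4, 61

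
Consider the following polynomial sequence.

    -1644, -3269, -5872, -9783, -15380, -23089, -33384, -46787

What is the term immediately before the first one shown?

Δ: -1625, -2603, -3911, -5597, -7709, -10295, -13403
Δ²: -978, -1308, -1686, -2112, -2586, -3108
Δ³: -330, -378, -426, -474, -522
Δ⁴: -48, -48, -48, -48
The fourth differences are constant at -48.
Work back: -330 + 48 = -282;  -978 + 282 = -696;  -1625 + 696 = -929;  -1644 + 929 = -715

-715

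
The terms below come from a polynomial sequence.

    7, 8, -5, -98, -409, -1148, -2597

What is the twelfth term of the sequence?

-35402

Δ: 1, -13, -93, -311, -739, -1449
Δ²: -14, -80, -218, -428, -710
Δ³: -66, -138, -210, -282
Δ⁴: -72, -72, -72
Constant fourth difference = -72, so extend:
-282 − 72 = -354;  -710 − 354 = -1064;  -1449 − 1064 = -2513;  -2597 − 2513 = -5110
-354 − 72 = -426;  -1064 − 426 = -1490;  -2513 − 1490 = -4003;  -5110 − 4003 = -9113
-426 − 72 = -498;  -1490 − 498 = -1988;  -4003 − 1988 = -5991;  -9113 − 5991 = -15104
-498 − 72 = -570;  -1988 − 570 = -2558;  -5991 − 2558 = -8549;  -15104 − 8549 = -23653
-570 − 72 = -642;  -2558 − 642 = -3200;  -8549 − 3200 = -11749;  -23653 − 11749 = -35402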